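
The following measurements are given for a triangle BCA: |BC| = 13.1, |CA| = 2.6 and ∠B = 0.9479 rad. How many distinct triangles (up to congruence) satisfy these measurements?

0

|BC|·sin B = 13.1·sin(0.9479 rad) ≈ 10.64.
Since |CA| = 2.6 < 10.64 = |BC| sin B, no triangle exists.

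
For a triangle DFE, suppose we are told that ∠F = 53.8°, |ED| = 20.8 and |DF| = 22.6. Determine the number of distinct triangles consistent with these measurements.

|DF|·sin F = 22.6·sin(53.8°) ≈ 18.24.
Since |DF| sin F < |ED| < |DF| (18.24 < 20.8 < 22.6), two triangles exist.

2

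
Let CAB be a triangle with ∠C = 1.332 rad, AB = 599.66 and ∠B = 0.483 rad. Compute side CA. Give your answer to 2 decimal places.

The third angle is ∠A = π − ∠B − ∠C = 1.327 rad.
Law of sines: CA = AB·sin B/sin C ≈ 286.64.

286.64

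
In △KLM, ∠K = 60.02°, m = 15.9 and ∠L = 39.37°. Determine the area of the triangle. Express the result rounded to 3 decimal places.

The third angle is ∠M = 180° − ∠K − ∠L = 80.61°.
Law of sines: k = m·sin K/sin M ≈ 13.96.
Law of sines: l = m·sin L/sin M ≈ 10.223.
Area = ½·m·k·sin L ≈ 70.397.

area ≈ 70.397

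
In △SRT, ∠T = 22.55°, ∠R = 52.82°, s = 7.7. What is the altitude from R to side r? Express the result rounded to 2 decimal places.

The third angle is ∠S = 180° − ∠R − ∠T = 104.63°.
Law of sines: r = s·sin R/sin S ≈ 6.3405.
Law of sines: t = s·sin T/sin S ≈ 3.0518.
Area = ½·s·r·sin T ≈ 9.3613.
The altitude from R has length 2·area/r ≈ 2.9529.

h_R ≈ 2.95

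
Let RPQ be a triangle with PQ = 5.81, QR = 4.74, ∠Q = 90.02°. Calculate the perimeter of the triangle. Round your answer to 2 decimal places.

perimeter ≈ 18.05

By the law of cosines, RP² = PQ² + QR² − 2·PQ·QR·cos Q = 56.243, so RP ≈ 7.4995.
Semiperimeter s = (5.81+4.74+7.4995)/2 = 9.0248.
Perimeter = 5.81 + 4.74 + 7.4995 = 18.05.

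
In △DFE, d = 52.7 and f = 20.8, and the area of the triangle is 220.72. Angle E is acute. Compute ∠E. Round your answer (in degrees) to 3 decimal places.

∠E ≈ 23.748°

From area = ½·d·f·sin E, we get sin E = 2·area/(d·f) ≈ 0.40271.
Taking the acute solution, ∠E ≈ 23.75°.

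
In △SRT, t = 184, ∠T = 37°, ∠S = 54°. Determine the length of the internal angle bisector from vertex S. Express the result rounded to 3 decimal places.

t_S ≈ 204.688

The third angle is ∠R = 180° − ∠T − ∠S = 89.00°.
Law of sines: s = t·sin S/sin T ≈ 247.35.
Law of sines: r = t·sin R/sin T ≈ 305.7.
The bisector from S has length 2·r·t·cos(∠S/2)/(r+t) ≈ 204.69.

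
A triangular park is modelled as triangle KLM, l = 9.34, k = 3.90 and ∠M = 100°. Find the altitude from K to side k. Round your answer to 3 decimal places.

By the law of cosines, m² = k² + l² − 2·k·l·cos M = 115.1, so m ≈ 10.728.
Area = ½·k·l·sin M ≈ 17.936.
The altitude from K has length 2·area/k ≈ 9.1981.

h_K ≈ 9.198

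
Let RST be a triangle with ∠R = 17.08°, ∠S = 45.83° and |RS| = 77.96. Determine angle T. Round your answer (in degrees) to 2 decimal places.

∠T ≈ 117.09°

The third angle is ∠T = 180° − ∠R − ∠S = 117.09°.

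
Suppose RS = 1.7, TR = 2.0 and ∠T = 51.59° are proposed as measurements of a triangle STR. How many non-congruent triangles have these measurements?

TR·sin T = 2.0·sin(51.59°) ≈ 1.567.
Since TR sin T < RS < TR (1.567 < 1.7 < 2.0), two triangles exist.

2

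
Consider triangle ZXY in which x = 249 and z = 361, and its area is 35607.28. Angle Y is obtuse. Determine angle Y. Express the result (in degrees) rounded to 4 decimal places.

From area = ½·z·x·sin Y, we get sin Y = 2·area/(z·x) ≈ 0.79225.
Taking the obtuse solution, ∠Y ≈ 127.60°.

127.6037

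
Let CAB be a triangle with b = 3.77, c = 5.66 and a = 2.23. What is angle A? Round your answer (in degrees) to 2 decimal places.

14.72

By the law of cosines, cos A = (b² + c² − a²) / (2·b·c) ≈ 0.96718, so ∠A ≈ 14.72°.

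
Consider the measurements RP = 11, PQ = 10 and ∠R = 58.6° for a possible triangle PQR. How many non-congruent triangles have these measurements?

RP·sin R = 11·sin(58.6°) ≈ 9.389.
Since RP sin R < PQ < RP (9.389 < 10 < 11), two triangles exist.

2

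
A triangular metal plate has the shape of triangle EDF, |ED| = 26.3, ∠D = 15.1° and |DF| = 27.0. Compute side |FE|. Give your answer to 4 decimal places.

By the law of cosines, |FE|² = |ED|² + |DF|² − 2·|ED|·|DF|·cos D = 49.526, so |FE| ≈ 7.0375.

7.0375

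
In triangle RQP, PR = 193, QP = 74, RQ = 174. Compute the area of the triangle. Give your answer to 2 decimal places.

6427.11

Semiperimeter s = (74 + 193 + 174)/2 = 220.5.
Heron's formula: area = √(220.5·146.5·27.5·46.5) ≈ 6427.1.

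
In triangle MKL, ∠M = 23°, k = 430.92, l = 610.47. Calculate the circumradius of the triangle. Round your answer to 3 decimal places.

R ≈ 348.251

By the law of cosines, m² = k² + l² − 2·k·l·cos M = 74063, so m ≈ 272.14.
Area = ½·k·l·sin M ≈ 51394.
Circumradius = m/(2 sin M) ≈ 348.25.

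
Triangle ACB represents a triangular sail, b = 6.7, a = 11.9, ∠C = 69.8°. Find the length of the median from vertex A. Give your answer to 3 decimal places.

By the law of cosines, c² = b² + a² − 2·b·a·cos C = 131.44, so c ≈ 11.465.
Median from A: ½√(2·c² + 2·b² − a²) ≈ 7.2637.

m_A ≈ 7.264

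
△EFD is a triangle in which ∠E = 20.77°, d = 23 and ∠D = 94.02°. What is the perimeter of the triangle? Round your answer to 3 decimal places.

52.108

The third angle is ∠F = 180° − ∠D − ∠E = 65.21°.
Law of sines: e = d·sin E/sin D ≈ 8.1763.
Law of sines: f = d·sin F/sin D ≈ 20.932.
Semiperimeter s = (8.1763+20.932+23)/2 = 26.054.
Perimeter = 8.1763 + 20.932 + 23 = 52.108.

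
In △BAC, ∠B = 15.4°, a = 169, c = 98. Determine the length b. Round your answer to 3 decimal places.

By the law of cosines, b² = a² + c² − 2·a·c·cos B = 6230.3, so b ≈ 78.932.

78.932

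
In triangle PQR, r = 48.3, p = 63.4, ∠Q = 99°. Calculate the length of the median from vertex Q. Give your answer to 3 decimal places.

By the law of cosines, q² = r² + p² − 2·r·p·cos Q = 7310.5, so q ≈ 85.502.
Median from Q: ½√(2·r² + 2·p² − q²) ≈ 36.723.

m_Q ≈ 36.723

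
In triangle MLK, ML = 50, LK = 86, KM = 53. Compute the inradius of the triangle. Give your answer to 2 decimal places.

Semiperimeter s = (86 + 53 + 50)/2 = 94.5.
Heron's formula: area = √(94.5·8.5·41.5·44.5) ≈ 1217.9.
Inradius = area/s = 1217.9/94.5 ≈ 12.888.

r ≈ 12.89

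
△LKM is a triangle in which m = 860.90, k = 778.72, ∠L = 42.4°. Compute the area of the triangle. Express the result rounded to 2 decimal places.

area ≈ 226026.18

Area = ½·k·m·sin L ≈ 2.2603e+05.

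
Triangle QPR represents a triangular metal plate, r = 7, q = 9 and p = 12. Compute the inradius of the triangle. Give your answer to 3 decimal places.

2.236

Semiperimeter s = (9 + 12 + 7)/2 = 14.
Heron's formula: area = √(14·5·2·7) ≈ 31.305.
Inradius = area/s = 31.305/14 ≈ 2.2361.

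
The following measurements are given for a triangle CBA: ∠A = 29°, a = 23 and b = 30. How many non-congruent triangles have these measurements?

2

b·sin A = 30·sin(29°) ≈ 14.54.
Since b sin A < a < b (14.54 < 23 < 30), two triangles exist.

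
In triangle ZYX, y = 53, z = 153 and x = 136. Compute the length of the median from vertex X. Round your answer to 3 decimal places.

m_X ≈ 92.114

Median from X: ½√(2·z² + 2·y² − x²) ≈ 92.114.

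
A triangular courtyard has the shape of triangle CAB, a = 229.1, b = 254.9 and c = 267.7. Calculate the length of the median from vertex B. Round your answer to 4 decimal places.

Median from B: ½√(2·c² + 2·a² − b²) ≈ 214.08.

m_B ≈ 214.0830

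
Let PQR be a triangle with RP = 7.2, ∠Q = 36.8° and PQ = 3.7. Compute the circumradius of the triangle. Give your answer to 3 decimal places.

Law of sines: sin R = PQ·sin Q/RP ≈ 0.30783.
Since RP ≥ PQ, only the acute value applies: ∠R ≈ 17.93°.
Then ∠P = 180° − ∠Q − ∠R ≈ 125.27°.
Law of sines gives QR = RP·sin P/sin Q ≈ 9.8131.
Circumradius = RP/(2 sin Q) ≈ 6.0098.

6.010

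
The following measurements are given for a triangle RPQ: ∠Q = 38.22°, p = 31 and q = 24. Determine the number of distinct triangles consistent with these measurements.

2

p·sin Q = 31·sin(38.22°) ≈ 19.18.
Since p sin Q < q < p (19.18 < 24 < 31), two triangles exist.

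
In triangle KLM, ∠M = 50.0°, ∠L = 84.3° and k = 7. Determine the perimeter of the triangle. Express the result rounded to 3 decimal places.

perimeter ≈ 24.225

The third angle is ∠K = 180° − ∠L − ∠M = 45.70°.
Law of sines: l = k·sin L/sin K ≈ 9.7324.
Law of sines: m = k·sin M/sin K ≈ 7.4925.
Semiperimeter s = (7+9.7324+7.4925)/2 = 12.112.
Perimeter = 7 + 9.7324 + 7.4925 = 24.225.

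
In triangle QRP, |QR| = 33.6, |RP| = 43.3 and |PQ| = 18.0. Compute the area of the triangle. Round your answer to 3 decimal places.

283.406

Semiperimeter s = (43.3 + 18 + 33.6)/2 = 47.45.
Heron's formula: area = √(47.45·4.15·29.45·13.85) ≈ 283.41.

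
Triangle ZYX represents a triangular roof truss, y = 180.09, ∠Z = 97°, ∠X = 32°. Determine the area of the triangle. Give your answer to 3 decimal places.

10975.063

The third angle is ∠Y = 180° − ∠X − ∠Z = 51.00°.
Law of sines: z = y·sin Z/sin Y ≈ 230.01.
Law of sines: x = y·sin X/sin Y ≈ 122.8.
Area = ½·y·z·sin X ≈ 10975.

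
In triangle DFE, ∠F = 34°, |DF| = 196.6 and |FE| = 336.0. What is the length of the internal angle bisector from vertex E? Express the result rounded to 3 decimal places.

By the law of cosines, |ED|² = |DF|² + |FE|² − 2·|DF|·|FE|·cos F = 42019, so |ED| ≈ 204.99.
Law of cosines again: cos E = (|FE|² + |ED|² − |DF|²)/(2·|FE|·|ED|) ≈ 0.84402, so ∠E ≈ 32.43°.
The bisector from E has length 2·|FE|·|ED|·cos(∠E/2)/(|FE|+|ED|) ≈ 244.5.

t_E ≈ 244.497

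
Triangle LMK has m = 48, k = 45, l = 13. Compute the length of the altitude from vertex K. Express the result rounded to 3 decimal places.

Semiperimeter s = (13 + 48 + 45)/2 = 53.
Heron's formula: area = √(53·40·5·8) ≈ 291.2.
The altitude from K has length 2·area/k ≈ 12.942.

h_K ≈ 12.942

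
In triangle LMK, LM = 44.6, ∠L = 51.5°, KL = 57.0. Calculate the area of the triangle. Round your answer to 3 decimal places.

994.773

Area = ½·KL·LM·sin L ≈ 994.77.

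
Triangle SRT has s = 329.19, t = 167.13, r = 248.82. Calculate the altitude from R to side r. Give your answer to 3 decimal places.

h_R ≈ 162.933

Semiperimeter p = (329.19 + 248.82 + 167.13)/2 = 372.57.
Heron's formula: area = √(372.57·43.38·123.75·205.44) ≈ 20270.
The altitude from R has length 2·area/r ≈ 162.93.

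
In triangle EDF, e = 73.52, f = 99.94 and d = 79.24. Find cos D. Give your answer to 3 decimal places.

0.620

By the law of cosines, cos D = (f² + e² − d²) / (2·f·e) ≈ 0.62022, so ∠D ≈ 51.67°.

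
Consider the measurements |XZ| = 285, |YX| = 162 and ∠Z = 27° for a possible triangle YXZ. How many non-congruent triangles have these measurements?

|XZ|·sin Z = 285·sin(27°) ≈ 129.4.
Since |XZ| sin Z < |YX| < |XZ| (129.4 < 162 < 285), two triangles exist.

2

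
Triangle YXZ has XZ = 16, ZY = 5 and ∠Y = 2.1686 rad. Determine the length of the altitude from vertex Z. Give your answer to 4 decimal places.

Law of sines: sin X = ZY·sin Y/XZ ≈ 0.25830.
Since XZ ≥ ZY, only the acute value applies: ∠X ≈ 0.2613 rad.
Then ∠Z = π − ∠Y − ∠X ≈ 0.7117 rad.
Law of sines gives YX = XZ·sin Z/sin Y ≈ 12.643.
Area = ½·XZ·ZY·sin Z ≈ 26.126.
The altitude from Z has length 2·area/YX ≈ 4.1329.

4.1329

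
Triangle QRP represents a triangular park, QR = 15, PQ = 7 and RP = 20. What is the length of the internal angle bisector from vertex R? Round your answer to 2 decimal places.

By the law of cosines, cos R = (QR² + RP² − PQ²) / (2·QR·RP) ≈ 0.96000, so ∠R ≈ 16.26°.
The bisector from R has length 2·QR·RP·cos(∠R/2)/(QR+RP) ≈ 16.971.

t_R ≈ 16.97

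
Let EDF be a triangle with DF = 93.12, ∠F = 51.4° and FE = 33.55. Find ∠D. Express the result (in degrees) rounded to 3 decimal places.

By the law of cosines, ED² = DF² + FE² − 2·DF·FE·cos F = 5898.7, so ED ≈ 76.803.
Law of cosines again: cos D = (ED² + DF² − FE²)/(2·ED·DF) ≈ 0.93992, so ∠D ≈ 19.96°.

∠D ≈ 19.962°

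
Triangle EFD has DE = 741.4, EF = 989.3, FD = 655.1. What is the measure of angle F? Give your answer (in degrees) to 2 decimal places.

By the law of cosines, cos F = (EF² + FD² − DE²) / (2·EF·FD) ≈ 0.66210, so ∠F ≈ 48.54°.

48.54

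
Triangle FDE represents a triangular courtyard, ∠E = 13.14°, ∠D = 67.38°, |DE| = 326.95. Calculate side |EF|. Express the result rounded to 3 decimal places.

The third angle is ∠F = 180° − ∠D − ∠E = 99.48°.
Law of sines: |EF| = |DE|·sin D/sin F ≈ 305.98.

305.978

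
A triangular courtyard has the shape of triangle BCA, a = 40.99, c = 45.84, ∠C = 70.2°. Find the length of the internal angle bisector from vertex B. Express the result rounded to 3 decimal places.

Law of sines: sin A = a·sin C/c ≈ 0.84133.
Since c ≥ a, only the acute value applies: ∠A ≈ 57.28°.
Then ∠B = 180° − ∠C − ∠A ≈ 52.52°.
Law of sines gives b = c·sin B/sin C ≈ 38.662.
The bisector from B has length 2·c·a·cos(∠B/2)/(c+a) ≈ 38.813.

38.813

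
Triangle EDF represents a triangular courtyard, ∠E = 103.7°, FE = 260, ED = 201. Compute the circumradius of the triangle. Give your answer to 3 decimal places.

R ≈ 187.513

By the law of cosines, DF² = FE² + ED² − 2·FE·ED·cos E = 1.3276e+05, so DF ≈ 364.36.
Area = ½·FE·ED·sin E ≈ 25387.
Circumradius = DF/(2 sin E) ≈ 187.51.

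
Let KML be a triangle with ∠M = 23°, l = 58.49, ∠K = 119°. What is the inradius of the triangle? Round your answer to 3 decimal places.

The third angle is ∠L = 180° − ∠K − ∠M = 38.00°.
Law of sines: k = l·sin K/sin L ≈ 83.092.
Law of sines: m = l·sin M/sin L ≈ 37.121.
Area = ½·l·k·sin M ≈ 949.49.
Semiperimeter s = (83.092+37.121+58.49)/2 = 89.351.
Inradius = area/s = 949.49/89.351 ≈ 10.626.

10.626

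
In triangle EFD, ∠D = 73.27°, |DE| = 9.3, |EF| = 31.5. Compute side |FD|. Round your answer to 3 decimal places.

Law of sines: sin F = |DE|·sin D/|EF| ≈ 0.28274.
Since |EF| ≥ |DE|, only the acute value applies: ∠F ≈ 16.42°.
Then ∠E = 180° − ∠D − ∠F ≈ 90.31°.
Law of sines gives |FD| = |EF|·sin E/sin D ≈ 32.892.

32.892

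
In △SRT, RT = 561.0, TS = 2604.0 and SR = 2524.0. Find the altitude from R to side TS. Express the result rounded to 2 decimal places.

Semiperimeter s = (561 + 2604 + 2524)/2 = 2844.5.
Heron's formula: area = √(2844.5·2283.5·240.5·320.5) ≈ 7.0758e+05.
The altitude from R has length 2·area/TS ≈ 543.46.

h_R ≈ 543.46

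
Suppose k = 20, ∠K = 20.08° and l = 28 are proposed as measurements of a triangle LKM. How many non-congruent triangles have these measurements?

2

l·sin K = 28·sin(20.08°) ≈ 9.613.
Since l sin K < k < l (9.613 < 20 < 28), two triangles exist.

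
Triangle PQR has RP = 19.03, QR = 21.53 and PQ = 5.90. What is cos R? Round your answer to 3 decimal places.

By the law of cosines, cos R = (QR² + RP² − PQ²) / (2·QR·RP) ≈ 0.96515, so ∠R ≈ 0.265 rad.

cos R ≈ 0.965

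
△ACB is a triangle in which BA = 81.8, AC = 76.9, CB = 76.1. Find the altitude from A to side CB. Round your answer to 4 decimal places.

h_A ≈ 69.4875

Semiperimeter s = (76.1 + 81.8 + 76.9)/2 = 117.4.
Heron's formula: area = √(117.4·41.3·35.6·40.5) ≈ 2644.
The altitude from A has length 2·area/CB ≈ 69.488.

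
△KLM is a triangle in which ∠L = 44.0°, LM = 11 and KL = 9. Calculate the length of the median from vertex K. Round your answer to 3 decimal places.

6.327

By the law of cosines, MK² = KL² + LM² − 2·KL·LM·cos L = 59.571, so MK ≈ 7.7182.
Median from K: ½√(2·MK² + 2·KL² − LM²) ≈ 6.3274.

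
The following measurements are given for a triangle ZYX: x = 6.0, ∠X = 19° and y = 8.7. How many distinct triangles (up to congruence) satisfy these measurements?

2

y·sin X = 8.7·sin(19°) ≈ 2.832.
Since y sin X < x < y (2.832 < 6.0 < 8.7), two triangles exist.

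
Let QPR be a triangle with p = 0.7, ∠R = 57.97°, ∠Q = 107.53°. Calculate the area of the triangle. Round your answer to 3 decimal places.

The third angle is ∠P = 180° − ∠R − ∠Q = 14.50°.
Law of sines: q = p·sin Q/sin P ≈ 2.6659.
Law of sines: r = p·sin R/sin P ≈ 2.3702.
Area = ½·p·q·sin R ≈ 0.79103.

0.791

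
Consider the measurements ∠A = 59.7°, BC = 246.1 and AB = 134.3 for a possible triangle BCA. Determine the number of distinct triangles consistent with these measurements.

AB·sin A = 134.3·sin(59.7°) ≈ 116.
Since BC ≥ AB, exactly one triangle exists.

1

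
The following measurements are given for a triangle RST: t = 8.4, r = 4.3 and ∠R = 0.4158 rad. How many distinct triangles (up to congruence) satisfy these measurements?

2

t·sin R = 8.4·sin(0.4158 rad) ≈ 3.393.
Since t sin R < r < t (3.393 < 4.3 < 8.4), two triangles exist.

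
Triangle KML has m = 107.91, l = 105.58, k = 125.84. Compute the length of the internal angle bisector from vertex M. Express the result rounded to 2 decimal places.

t_M ≈ 101.97

By the law of cosines, cos M = (l² + k² − m²) / (2·l·k) ≈ 0.57723, so ∠M ≈ 54.74°.
The bisector from M has length 2·l·k·cos(∠M/2)/(l+k) ≈ 101.97.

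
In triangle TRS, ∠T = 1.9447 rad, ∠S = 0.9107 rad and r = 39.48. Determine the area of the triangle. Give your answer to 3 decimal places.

The third angle is ∠R = π − ∠S − ∠T = 0.2862 rad.
Law of sines: t = r·sin T/sin R ≈ 130.19.
Law of sines: s = r·sin S/sin R ≈ 110.47.
Area = ½·r·t·sin S ≈ 2030.1.

2030.056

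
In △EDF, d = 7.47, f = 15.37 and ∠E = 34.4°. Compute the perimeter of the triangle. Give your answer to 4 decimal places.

32.9676

By the law of cosines, e² = d² + f² − 2·d·f·cos E = 102.57, so e ≈ 10.128.
Semiperimeter s = (10.128+7.47+15.37)/2 = 16.484.
Perimeter = 10.128 + 7.47 + 15.37 = 32.968.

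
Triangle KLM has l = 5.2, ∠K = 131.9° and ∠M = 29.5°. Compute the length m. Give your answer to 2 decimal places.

8.03

The third angle is ∠L = 180° − ∠M − ∠K = 18.60°.
Law of sines: m = l·sin M/sin L ≈ 8.028.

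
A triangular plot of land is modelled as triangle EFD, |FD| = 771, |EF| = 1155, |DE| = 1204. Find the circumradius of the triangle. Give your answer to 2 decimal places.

R ≈ 625.01

By the law of cosines, cos E = (|DE|² + |EF|² − |FD|²) / (2·|DE|·|EF|) ≈ 0.78713, so ∠E ≈ 38.08°.
Circumradius = |FD|/(2 sin E) ≈ 625.01.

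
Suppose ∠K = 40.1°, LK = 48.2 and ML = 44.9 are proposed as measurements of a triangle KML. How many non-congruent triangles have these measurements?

LK·sin K = 48.2·sin(40.1°) ≈ 31.05.
Since LK sin K < ML < LK (31.05 < 44.9 < 48.2), two triangles exist.

2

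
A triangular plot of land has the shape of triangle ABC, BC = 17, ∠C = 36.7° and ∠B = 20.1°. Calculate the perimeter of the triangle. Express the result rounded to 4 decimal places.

The third angle is ∠A = 180° − ∠B − ∠C = 123.20°.
Law of sines: CA = BC·sin B/sin A ≈ 6.9819.
Law of sines: AB = BC·sin C/sin A ≈ 12.142.
Semiperimeter s = (17+6.9819+12.142)/2 = 18.062.
Perimeter = 17 + 6.9819 + 12.142 = 36.123.

perimeter ≈ 36.1235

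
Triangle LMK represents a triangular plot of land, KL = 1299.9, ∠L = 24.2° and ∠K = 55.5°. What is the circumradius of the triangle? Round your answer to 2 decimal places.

R ≈ 660.60

The third angle is ∠M = 180° − ∠K − ∠L = 100.30°.
Law of sines: MK = KL·sin L/sin M ≈ 541.59.
Law of sines: LM = KL·sin K/sin M ≈ 1088.8.
Circumradius = KL/(2 sin M) ≈ 660.6.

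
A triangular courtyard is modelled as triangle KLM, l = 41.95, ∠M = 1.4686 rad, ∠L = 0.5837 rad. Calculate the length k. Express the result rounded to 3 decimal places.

67.464

The third angle is ∠K = π − ∠L − ∠M = 1.0893 rad.
Law of sines: k = l·sin K/sin L ≈ 67.464.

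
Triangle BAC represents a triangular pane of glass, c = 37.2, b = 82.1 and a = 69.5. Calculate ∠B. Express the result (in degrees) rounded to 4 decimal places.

95.8421

By the law of cosines, cos B = (a² + c² − b²) / (2·a·c) ≈ -0.10179, so ∠B ≈ 95.84°.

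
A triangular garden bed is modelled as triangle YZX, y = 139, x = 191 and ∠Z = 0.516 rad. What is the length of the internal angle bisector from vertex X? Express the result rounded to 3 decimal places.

69.160

By the law of cosines, z² = x² + y² − 2·x·y·cos Z = 9617.4, so z ≈ 98.068.
Law of cosines again: cos X = (y² + z² − x²)/(2·y·z) ≈ -0.27666, so ∠X ≈ 1.851 rad.
The bisector from X has length 2·y·z·cos(∠X/2)/(y+z) ≈ 69.16.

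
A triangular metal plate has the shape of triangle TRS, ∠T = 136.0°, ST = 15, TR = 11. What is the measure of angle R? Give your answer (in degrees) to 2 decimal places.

25.56

By the law of cosines, RS² = ST² + TR² − 2·ST·TR·cos T = 583.38, so RS ≈ 24.153.
Law of cosines again: cos R = (TR² + RS² − ST²)/(2·TR·RS) ≈ 0.90216, so ∠R ≈ 25.56°.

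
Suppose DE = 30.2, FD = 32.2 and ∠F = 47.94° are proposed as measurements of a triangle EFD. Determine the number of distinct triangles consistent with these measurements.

FD·sin F = 32.2·sin(47.94°) ≈ 23.91.
Since FD sin F < DE < FD (23.91 < 30.2 < 32.2), two triangles exist.

2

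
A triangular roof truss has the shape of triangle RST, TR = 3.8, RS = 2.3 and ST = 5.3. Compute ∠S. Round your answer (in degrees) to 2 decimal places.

By the law of cosines, cos S = (RS² + ST² − TR²) / (2·RS·ST) ≈ 0.77687, so ∠S ≈ 39.03°.

39.03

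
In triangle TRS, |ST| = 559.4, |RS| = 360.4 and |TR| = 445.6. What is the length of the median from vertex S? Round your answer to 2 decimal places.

414.45

Median from S: ½√(2·|RS|² + 2·|ST|² − |TR|²) ≈ 414.45.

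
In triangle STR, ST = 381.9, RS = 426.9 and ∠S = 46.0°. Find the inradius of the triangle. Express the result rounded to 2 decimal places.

By the law of cosines, TR² = RS² + ST² − 2·RS·ST·cos S = 1.0159e+05, so TR ≈ 318.73.
Area = ½·RS·ST·sin S ≈ 58638.
Semiperimeter s = (318.73+426.9+381.9)/2 = 563.76.
Inradius = area/s = 58638/563.76 ≈ 104.01.

r ≈ 104.01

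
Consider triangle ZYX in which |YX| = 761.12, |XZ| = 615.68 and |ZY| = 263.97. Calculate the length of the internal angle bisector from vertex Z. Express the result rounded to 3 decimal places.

By the law of cosines, cos Z = (|XZ|² + |ZY|² − |YX|²) / (2·|XZ|·|ZY|) ≈ -0.40168, so ∠Z ≈ 1.984 rad.
The bisector from Z has length 2·|XZ|·|ZY|·cos(∠Z/2)/(|XZ|+|ZY|) ≈ 202.11.

202.108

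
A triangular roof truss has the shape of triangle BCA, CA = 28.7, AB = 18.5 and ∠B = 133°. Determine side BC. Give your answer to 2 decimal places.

12.69

Law of sines: sin C = AB·sin B/CA ≈ 0.47143.
Since CA ≥ AB, only the acute value applies: ∠C ≈ 28.13°.
Then ∠A = 180° − ∠B − ∠C ≈ 18.87°.
Law of sines gives BC = CA·sin A/sin B ≈ 12.694.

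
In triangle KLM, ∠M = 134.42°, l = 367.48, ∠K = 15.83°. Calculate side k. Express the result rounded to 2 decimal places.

202.01

The third angle is ∠L = 180° − ∠M − ∠K = 29.75°.
Law of sines: k = l·sin K/sin L ≈ 202.01.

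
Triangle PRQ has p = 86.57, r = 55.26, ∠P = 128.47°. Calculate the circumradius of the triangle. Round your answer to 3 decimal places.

55.286

Law of sines: sin R = r·sin P/p ≈ 0.49977.
Since p ≥ r, only the acute value applies: ∠R ≈ 29.98°.
Then ∠Q = 180° − ∠P − ∠R ≈ 21.55°.
Law of sines gives q = p·sin Q/sin P ≈ 40.606.
Circumradius = p/(2 sin P) ≈ 55.286.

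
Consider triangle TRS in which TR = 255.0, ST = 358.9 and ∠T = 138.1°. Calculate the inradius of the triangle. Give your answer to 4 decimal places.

By the law of cosines, RS² = ST² + TR² − 2·ST·TR·cos T = 3.3007e+05, so RS ≈ 574.52.
Area = ½·ST·TR·sin T ≈ 30560.
Semiperimeter s = (574.52+358.9+255)/2 = 594.21.
Inradius = area/s = 30560/594.21 ≈ 51.429.

51.4294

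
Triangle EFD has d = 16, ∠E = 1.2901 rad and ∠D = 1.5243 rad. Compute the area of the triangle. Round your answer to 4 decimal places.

The third angle is ∠F = π − ∠D − ∠E = 0.3272 rad.
Law of sines: e = d·sin E/sin D ≈ 15.39.
Law of sines: f = d·sin F/sin D ≈ 5.1477.
Area = ½·d·e·sin F ≈ 39.57.

39.5702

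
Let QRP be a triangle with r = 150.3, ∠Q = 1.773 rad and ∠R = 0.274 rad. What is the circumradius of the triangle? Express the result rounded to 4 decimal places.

277.7322

The third angle is ∠P = π − ∠Q − ∠R = 1.095 rad.
Law of sines: q = r·sin Q/sin R ≈ 544.15.
Law of sines: p = r·sin P/sin R ≈ 493.66.
Circumradius = r/(2 sin R) ≈ 277.73.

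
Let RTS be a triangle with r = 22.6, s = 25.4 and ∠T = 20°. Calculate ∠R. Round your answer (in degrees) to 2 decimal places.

By the law of cosines, t² = s² + r² − 2·s·r·cos T = 77.078, so t ≈ 8.7794.
Law of cosines again: cos R = (t² + s² − r²)/(2·t·s) ≈ 0.47417, so ∠R ≈ 61.69°.

61.69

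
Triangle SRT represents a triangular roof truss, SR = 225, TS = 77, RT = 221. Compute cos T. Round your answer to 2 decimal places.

cos T ≈ 0.12

By the law of cosines, cos T = (RT² + TS² − SR²) / (2·RT·TS) ≈ 0.12179, so ∠T ≈ 83.00°.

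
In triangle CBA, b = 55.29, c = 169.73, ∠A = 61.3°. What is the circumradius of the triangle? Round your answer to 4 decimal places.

By the law of cosines, a² = c² + b² − 2·c·b·cos A = 22852, so a ≈ 151.17.
Area = ½·c·b·sin A ≈ 4115.7.
Circumradius = a/(2 sin A) ≈ 86.171.

R ≈ 86.1709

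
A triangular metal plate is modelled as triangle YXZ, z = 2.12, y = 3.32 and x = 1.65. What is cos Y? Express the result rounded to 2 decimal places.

By the law of cosines, cos Y = (x² + z² − y²) / (2·x·z) ≈ -0.54395, so ∠Y ≈ 122.95°.

-0.54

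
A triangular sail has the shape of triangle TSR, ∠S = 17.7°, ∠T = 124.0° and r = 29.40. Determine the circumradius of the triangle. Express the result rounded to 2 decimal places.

The third angle is ∠R = 180° − ∠T − ∠S = 38.30°.
Law of sines: t = r·sin T/sin R ≈ 39.326.
Law of sines: s = r·sin S/sin R ≈ 14.422.
Circumradius = r/(2 sin R) ≈ 23.718.

23.72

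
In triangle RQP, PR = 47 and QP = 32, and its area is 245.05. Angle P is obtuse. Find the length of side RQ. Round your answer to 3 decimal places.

77.954

From area = ½·QP·PR·sin P, we get sin P = 2·area/(QP·PR) ≈ 0.32586.
Taking the obtuse solution, ∠P ≈ 160.98°.
Law of cosines then gives RQ ≈ 77.954.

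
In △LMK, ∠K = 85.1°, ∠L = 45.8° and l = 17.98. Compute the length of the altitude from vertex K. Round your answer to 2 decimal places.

h_K ≈ 13.59

The third angle is ∠M = 180° − ∠K − ∠L = 49.10°.
Law of sines: m = l·sin M/sin L ≈ 18.957.
Law of sines: k = l·sin K/sin L ≈ 24.988.
Area = ½·l·m·sin K ≈ 169.8.
The altitude from K has length 2·area/k ≈ 13.59.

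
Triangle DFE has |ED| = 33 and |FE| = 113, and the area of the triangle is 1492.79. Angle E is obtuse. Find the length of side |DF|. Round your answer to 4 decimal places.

From area = ½·|FE|·|ED|·sin E, we get sin E = 2·area/(|FE|·|ED|) ≈ 0.80064.
Taking the obtuse solution, ∠E ≈ 126.81°.
Law of cosines then gives |DF| ≈ 135.38.

135.3752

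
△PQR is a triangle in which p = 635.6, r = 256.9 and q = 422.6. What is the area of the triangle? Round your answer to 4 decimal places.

area ≈ 36859.7132

Semiperimeter s = (635.6 + 422.6 + 256.9)/2 = 657.55.
Heron's formula: area = √(657.55·21.95·234.95·400.65) ≈ 36860.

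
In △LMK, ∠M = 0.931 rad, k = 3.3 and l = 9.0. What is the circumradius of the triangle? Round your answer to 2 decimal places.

By the law of cosines, m² = k² + l² − 2·k·l·cos M = 56.426, so m ≈ 7.5117.
Area = ½·k·l·sin M ≈ 11.913.
Circumradius = m/(2 sin M) ≈ 4.6819.

R ≈ 4.68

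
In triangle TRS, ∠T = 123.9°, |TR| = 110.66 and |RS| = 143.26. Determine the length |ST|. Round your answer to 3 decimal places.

48.222

Law of sines: sin S = |TR|·sin T/|RS| ≈ 0.64114.
Since |RS| ≥ |TR|, only the acute value applies: ∠S ≈ 39.88°.
Then ∠R = 180° − ∠T − ∠S ≈ 16.22°.
Law of sines gives |ST| = |RS|·sin R/sin T ≈ 48.222.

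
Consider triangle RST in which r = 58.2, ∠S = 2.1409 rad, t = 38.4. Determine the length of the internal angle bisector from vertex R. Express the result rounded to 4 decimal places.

By the law of cosines, s² = t² + r² − 2·t·r·cos S = 7274.2, so s ≈ 85.289.
Law of cosines again: cos R = (s² + t² − r²)/(2·s·t) ≈ 0.81853, so ∠R ≈ 0.6119 rad.
The bisector from R has length 2·s·t·cos(∠R/2)/(s+t) ≈ 50.497.

t_R ≈ 50.4973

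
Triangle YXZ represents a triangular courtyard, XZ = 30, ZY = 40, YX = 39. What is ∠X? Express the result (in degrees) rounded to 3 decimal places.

∠X ≈ 69.460°

By the law of cosines, cos X = (YX² + XZ² − ZY²) / (2·YX·XZ) ≈ 0.35085, so ∠X ≈ 69.46°.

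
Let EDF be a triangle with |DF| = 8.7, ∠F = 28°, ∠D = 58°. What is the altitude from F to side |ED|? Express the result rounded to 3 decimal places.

h_F ≈ 7.378

The third angle is ∠E = 180° − ∠D − ∠F = 94.00°.
Law of sines: |FE| = |DF|·sin D/sin E ≈ 7.396.
Law of sines: |ED| = |DF|·sin F/sin E ≈ 4.0944.
Area = ½·|DF|·|FE|·sin F ≈ 15.104.
The altitude from F has length 2·area/|ED| ≈ 7.378.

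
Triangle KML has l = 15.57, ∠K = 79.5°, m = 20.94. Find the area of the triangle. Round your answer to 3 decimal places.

area ≈ 160.288

Area = ½·m·l·sin K ≈ 160.29.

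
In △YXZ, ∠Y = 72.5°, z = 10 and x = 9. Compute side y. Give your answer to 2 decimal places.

11.26

By the law of cosines, y² = x² + z² − 2·x·z·cos Y = 126.87, so y ≈ 11.264.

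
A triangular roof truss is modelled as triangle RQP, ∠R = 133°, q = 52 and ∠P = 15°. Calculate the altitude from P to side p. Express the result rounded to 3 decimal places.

The third angle is ∠Q = 180° − ∠P − ∠R = 32.00°.
Law of sines: r = q·sin R/sin Q ≈ 71.766.
Law of sines: p = q·sin P/sin Q ≈ 25.397.
Area = ½·q·r·sin P ≈ 482.94.
The altitude from P has length 2·area/p ≈ 38.03.

h_P ≈ 38.030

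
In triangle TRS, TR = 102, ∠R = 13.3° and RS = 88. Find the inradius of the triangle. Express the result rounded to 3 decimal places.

r ≈ 9.559

By the law of cosines, ST² = TR² + RS² − 2·TR·RS·cos R = 677.49, so ST ≈ 26.029.
Area = ½·TR·RS·sin R ≈ 1032.5.
Semiperimeter s = (88+26.029+102)/2 = 108.01.
Inradius = area/s = 1032.5/108.01 ≈ 9.5586.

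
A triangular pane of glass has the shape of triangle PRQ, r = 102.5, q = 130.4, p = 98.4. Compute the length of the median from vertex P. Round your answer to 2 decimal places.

m_P ≈ 106.46

Median from P: ½√(2·r² + 2·q² − p²) ≈ 106.46.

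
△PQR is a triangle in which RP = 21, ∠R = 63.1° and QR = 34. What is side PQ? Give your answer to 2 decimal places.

30.84

By the law of cosines, PQ² = QR² + RP² − 2·QR·RP·cos R = 950.92, so PQ ≈ 30.837.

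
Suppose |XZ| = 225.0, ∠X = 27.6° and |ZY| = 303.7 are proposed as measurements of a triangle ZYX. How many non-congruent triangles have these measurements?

|XZ|·sin X = 225.0·sin(27.6°) ≈ 104.2.
Since |ZY| ≥ |XZ|, exactly one triangle exists.

1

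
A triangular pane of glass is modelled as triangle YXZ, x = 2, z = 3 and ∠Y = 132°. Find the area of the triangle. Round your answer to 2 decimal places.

Area = ½·x·z·sin Y ≈ 2.2294.

area ≈ 2.23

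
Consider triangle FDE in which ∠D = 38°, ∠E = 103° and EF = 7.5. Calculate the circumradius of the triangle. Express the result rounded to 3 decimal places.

The third angle is ∠F = 180° − ∠D − ∠E = 39.00°.
Law of sines: DE = EF·sin F/sin D ≈ 7.6664.
Law of sines: FD = EF·sin E/sin D ≈ 11.87.
Circumradius = EF/(2 sin D) ≈ 6.091.

6.091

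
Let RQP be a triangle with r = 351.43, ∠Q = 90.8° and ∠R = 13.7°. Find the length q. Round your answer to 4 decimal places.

The third angle is ∠P = 180° − ∠R − ∠Q = 75.50°.
Law of sines: q = r·sin Q/sin R ≈ 1483.7.

1483.6957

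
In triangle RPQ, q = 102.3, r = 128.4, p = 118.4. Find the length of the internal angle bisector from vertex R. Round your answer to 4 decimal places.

89.5132

By the law of cosines, cos R = (p² + q² − r²) / (2·p·q) ≈ 0.33013, so ∠R ≈ 70.72°.
The bisector from R has length 2·p·q·cos(∠R/2)/(p+q) ≈ 89.513.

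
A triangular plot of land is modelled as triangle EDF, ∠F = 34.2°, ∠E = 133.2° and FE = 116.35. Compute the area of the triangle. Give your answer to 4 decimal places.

The third angle is ∠D = 180° − ∠F − ∠E = 12.60°.
Law of sines: DF = FE·sin E/sin D ≈ 388.81.
Law of sines: ED = FE·sin F/sin D ≈ 299.8.
Area = ½·FE·DF·sin F ≈ 12714.

area ≈ 12713.6601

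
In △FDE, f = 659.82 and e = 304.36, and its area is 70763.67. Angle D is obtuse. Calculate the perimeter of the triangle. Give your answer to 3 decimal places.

From area = ½·e·f·sin D, we get sin D = 2·area/(e·f) ≈ 0.70474.
Taking the obtuse solution, ∠D ≈ 2.360 rad.
Law of cosines then gives d ≈ 901.64.
Perimeter = 659.82 + 901.64 + 304.36 = 1865.8.

1865.819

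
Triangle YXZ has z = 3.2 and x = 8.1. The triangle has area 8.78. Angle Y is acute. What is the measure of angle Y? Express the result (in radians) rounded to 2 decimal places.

0.74

From area = ½·x·z·sin Y, we get sin Y = 2·area/(x·z) ≈ 0.67747.
Taking the acute solution, ∠Y ≈ 0.7443 rad.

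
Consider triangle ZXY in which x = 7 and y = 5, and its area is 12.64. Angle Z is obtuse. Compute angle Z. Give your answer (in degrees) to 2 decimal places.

From area = ½·x·y·sin Z, we get sin Z = 2·area/(x·y) ≈ 0.72229.
Taking the obtuse solution, ∠Z ≈ 133.76°.

∠Z ≈ 133.76°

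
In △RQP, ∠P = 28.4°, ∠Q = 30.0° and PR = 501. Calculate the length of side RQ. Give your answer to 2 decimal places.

476.58

The third angle is ∠R = 180° − ∠Q − ∠P = 121.60°.
Law of sines: RQ = PR·sin P/sin Q ≈ 476.58.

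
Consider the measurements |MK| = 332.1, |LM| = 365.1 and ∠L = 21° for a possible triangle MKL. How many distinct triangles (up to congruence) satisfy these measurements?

2

|LM|·sin L = 365.1·sin(21°) ≈ 130.8.
Since |LM| sin L < |MK| < |LM| (130.8 < 332.1 < 365.1), two triangles exist.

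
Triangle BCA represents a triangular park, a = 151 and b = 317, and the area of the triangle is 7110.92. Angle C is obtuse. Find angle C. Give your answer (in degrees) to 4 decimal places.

From area = ½·a·b·sin C, we get sin C = 2·area/(a·b) ≈ 0.29711.
Taking the obtuse solution, ∠C ≈ 162.72°.

∠C ≈ 162.7158°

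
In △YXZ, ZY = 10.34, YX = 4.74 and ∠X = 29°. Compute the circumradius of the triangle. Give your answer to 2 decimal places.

Law of sines: sin Z = YX·sin X/ZY ≈ 0.22224.
Since ZY ≥ YX, only the acute value applies: ∠Z ≈ 12.84°.
Then ∠Y = 180° − ∠X − ∠Z ≈ 138.16°.
Law of sines gives XZ = ZY·sin Y/sin X ≈ 14.227.
Circumradius = ZY/(2 sin X) ≈ 10.664.

10.66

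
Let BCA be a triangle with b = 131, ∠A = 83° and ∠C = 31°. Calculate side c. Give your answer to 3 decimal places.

The third angle is ∠B = 180° − ∠C − ∠A = 66.00°.
Law of sines: c = b·sin C/sin B ≈ 73.855.

73.855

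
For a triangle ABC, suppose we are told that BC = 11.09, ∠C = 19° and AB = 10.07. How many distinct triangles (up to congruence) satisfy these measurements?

2

BC·sin C = 11.09·sin(19°) ≈ 3.611.
Since BC sin C < AB < BC (3.611 < 10.07 < 11.09), two triangles exist.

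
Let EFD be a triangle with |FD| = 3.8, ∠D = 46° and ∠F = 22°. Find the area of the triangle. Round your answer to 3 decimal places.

The third angle is ∠E = 180° − ∠F − ∠D = 112.00°.
Law of sines: |DE| = |FD|·sin F/sin E ≈ 1.5353.
Law of sines: |EF| = |FD|·sin D/sin E ≈ 2.9482.
Area = ½·|FD|·|DE|·sin D ≈ 2.0984.

area ≈ 2.098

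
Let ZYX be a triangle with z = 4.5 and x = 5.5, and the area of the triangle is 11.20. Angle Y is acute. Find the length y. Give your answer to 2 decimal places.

From area = ½·x·z·sin Y, we get sin Y = 2·area/(x·z) ≈ 0.90505.
Taking the acute solution, ∠Y ≈ 64.83°.
Law of cosines then gives y ≈ 5.4266.

5.43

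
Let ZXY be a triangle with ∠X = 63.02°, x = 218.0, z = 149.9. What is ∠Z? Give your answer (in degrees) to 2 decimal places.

37.79

Law of sines: sin Z = z·sin X/x ≈ 0.61278.
Since x ≥ z, only the acute value applies: ∠Z ≈ 37.79°.
Then ∠Y = 180° − ∠X − ∠Z ≈ 79.19°.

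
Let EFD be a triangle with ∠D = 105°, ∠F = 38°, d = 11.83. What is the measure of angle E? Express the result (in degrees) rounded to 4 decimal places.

The third angle is ∠E = 180° − ∠F − ∠D = 37.00°.

37.0000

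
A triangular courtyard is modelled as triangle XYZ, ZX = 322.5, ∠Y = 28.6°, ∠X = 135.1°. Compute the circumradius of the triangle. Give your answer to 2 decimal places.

336.86

The third angle is ∠Z = 180° − ∠X − ∠Y = 16.30°.
Law of sines: YZ = ZX·sin X/sin Y ≈ 475.55.
Law of sines: XY = ZX·sin Z/sin Y ≈ 189.09.
Circumradius = ZX/(2 sin Y) ≈ 336.86.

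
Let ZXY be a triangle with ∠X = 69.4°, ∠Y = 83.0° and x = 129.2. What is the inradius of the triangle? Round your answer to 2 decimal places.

24.84

The third angle is ∠Z = 180° − ∠X − ∠Y = 27.60°.
Law of sines: z = x·sin Z/sin X ≈ 63.947.
Law of sines: y = x·sin Y/sin X ≈ 137.
Area = ½·x·z·sin Y ≈ 4100.2.
Semiperimeter s = (63.947+129.2+137)/2 = 165.07.
Inradius = area/s = 4100.2/165.07 ≈ 24.839.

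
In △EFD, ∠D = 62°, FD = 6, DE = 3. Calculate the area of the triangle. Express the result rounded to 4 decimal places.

area ≈ 7.9465

Area = ½·FD·DE·sin D ≈ 7.9465.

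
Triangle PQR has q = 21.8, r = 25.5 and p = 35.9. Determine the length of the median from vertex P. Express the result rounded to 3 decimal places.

Median from P: ½√(2·q² + 2·r² − p²) ≈ 15.509.

m_P ≈ 15.509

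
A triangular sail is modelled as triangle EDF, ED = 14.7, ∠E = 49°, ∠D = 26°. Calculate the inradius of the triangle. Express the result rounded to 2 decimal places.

r ≈ 2.25

The third angle is ∠F = 180° − ∠E − ∠D = 105.00°.
Law of sines: DF = ED·sin E/sin F ≈ 11.486.
Law of sines: FE = ED·sin D/sin F ≈ 6.6714.
Area = ½·ED·DF·sin D ≈ 37.007.
Semiperimeter s = (11.486+6.6714+14.7)/2 = 16.428.
Inradius = area/s = 37.007/16.428 ≈ 2.2526.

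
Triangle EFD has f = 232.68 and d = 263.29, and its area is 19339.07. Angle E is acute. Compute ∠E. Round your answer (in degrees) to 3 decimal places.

From area = ½·f·d·sin E, we get sin E = 2·area/(f·d) ≈ 0.63135.
Taking the acute solution, ∠E ≈ 39.15°.

39.150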